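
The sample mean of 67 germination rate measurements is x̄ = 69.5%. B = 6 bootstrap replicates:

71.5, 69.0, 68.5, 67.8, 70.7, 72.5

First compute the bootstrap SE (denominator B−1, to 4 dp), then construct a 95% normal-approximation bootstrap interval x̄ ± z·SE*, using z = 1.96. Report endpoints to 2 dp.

(65.88, 73.12)

Mean of replicates = 70.0000; sum of squared deviations = 17.0800; SE* = √(17.0800/5) = 1.8482
Margin = 1.96 × 1.8482 = 3.622
Interval: 69.5 ± 3.622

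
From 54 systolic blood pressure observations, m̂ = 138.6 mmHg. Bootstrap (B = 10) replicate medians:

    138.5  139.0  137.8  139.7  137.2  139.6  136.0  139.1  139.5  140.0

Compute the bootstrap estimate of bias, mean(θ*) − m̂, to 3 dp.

bias = +0.040

mean(θ*) = (138.5 + 139.0 + 137.8 + 139.7 + 137.2 + 139.6 + 136.0 + 139.1 + 139.5 + 140.0) / 10 = 138.6400
bias = 138.6400 − 138.6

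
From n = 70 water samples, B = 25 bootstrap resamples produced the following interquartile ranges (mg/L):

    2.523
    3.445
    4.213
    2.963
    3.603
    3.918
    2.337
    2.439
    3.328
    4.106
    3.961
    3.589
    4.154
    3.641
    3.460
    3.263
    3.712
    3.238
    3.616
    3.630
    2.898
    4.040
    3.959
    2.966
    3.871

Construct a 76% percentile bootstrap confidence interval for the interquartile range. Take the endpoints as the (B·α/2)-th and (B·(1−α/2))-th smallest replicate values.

Sorted replicates: 2.337, 2.439, 2.523, 2.898, 2.963, 2.966, 3.238, 3.263, 3.328, 3.445, 3.460, 3.589, 3.603, 3.616, 3.630, 3.641, 3.712, 3.871, 3.918, 3.959, 3.961, 4.040, 4.106, 4.154, 4.213
α = 0.24; lower rank = 25 × 0.120 = 3; upper rank = 25 × 0.880 = 22.
The 3rd smallest replicate is 2.523; the 22nd is 4.040.

(2.523, 4.040)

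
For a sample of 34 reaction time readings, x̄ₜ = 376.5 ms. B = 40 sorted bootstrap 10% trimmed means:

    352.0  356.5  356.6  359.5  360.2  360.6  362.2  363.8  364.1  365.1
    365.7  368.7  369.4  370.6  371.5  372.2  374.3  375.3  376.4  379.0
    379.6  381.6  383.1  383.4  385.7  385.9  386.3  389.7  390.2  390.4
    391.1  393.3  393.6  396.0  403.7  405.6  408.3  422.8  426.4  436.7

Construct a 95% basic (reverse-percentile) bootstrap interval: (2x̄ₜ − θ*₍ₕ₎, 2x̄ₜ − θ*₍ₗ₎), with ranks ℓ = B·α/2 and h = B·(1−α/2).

Percentile endpoints at ranks 1 and 39: θ*₍1₎ = 352.0, θ*₍39₎ = 426.4.
Basic interval reflects these around x̄ₜ:
  lower = 2 × 376.5 − 426.4 = 326.6
  upper = 2 × 376.5 − 352.0 = 401.0

(326.6, 401.0)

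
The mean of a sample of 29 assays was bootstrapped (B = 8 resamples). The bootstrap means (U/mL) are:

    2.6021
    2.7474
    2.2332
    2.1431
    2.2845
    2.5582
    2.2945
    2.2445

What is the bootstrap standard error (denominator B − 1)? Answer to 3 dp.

Bootstrap SE is the standard deviation of the 8 replicate means.
Mean of replicates: (2.6021 + 2.7474 + 2.2332 + 2.1431 + 2.2845 + 2.5582 + 2.2945 + 2.2445) / 8 = 19.10750 / 8 = 2.38844
Sum of squared deviations: (+0.21366)² + (+0.35896)² + (−0.15524)² + (−0.24534)² + (−0.10394)² + (+0.16976)² + (−0.09394)² + (−0.14394)² = 0.32796
Variance = 0.32796 / 7 = 0.04685
SE* = √0.04685

SE* = 0.216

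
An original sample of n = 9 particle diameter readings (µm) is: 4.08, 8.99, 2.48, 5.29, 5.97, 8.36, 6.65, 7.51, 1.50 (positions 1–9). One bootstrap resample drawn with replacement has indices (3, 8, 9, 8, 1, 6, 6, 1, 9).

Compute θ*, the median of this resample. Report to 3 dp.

θ* = 4.080

Resample values: 2.48, 7.51, 1.50, 7.51, 4.08, 8.36, 8.36, 4.08, 1.50.
Sorted: 1.50, 1.50, 2.48, 4.08, 4.08, 7.51, 7.51, 8.36, 8.36
Median = middle value = 4.080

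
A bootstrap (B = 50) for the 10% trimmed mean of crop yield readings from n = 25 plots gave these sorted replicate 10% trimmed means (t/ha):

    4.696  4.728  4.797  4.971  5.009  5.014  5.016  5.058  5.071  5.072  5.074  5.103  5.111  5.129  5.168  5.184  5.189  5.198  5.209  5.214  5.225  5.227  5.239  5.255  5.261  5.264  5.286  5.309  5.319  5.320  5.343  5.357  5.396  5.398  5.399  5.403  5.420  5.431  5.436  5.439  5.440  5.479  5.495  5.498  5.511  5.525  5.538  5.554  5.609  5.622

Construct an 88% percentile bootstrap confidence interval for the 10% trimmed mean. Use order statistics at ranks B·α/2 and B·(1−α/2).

α = 0.12; lower rank = 50 × 0.060 = 3; upper rank = 50 × 0.940 = 47.
The 3rd smallest replicate is 4.797; the 47th is 5.538.

(4.797, 5.538)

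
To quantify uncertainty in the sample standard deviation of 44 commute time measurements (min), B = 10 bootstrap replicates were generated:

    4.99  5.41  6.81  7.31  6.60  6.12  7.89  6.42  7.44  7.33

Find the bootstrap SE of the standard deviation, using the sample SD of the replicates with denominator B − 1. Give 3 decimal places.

SE* = 0.926

Bootstrap SE is the standard deviation of the 10 replicate standard deviations.
Mean of replicates: (4.99 + 5.41 + 6.81 + 7.31 + 6.60 + 6.12 + 7.89 + 6.42 + 7.44 + 7.33) / 10 = 66.3200 / 10 = 6.6320
Sum of squared deviations: (−1.6420)² + (−1.2220)² + (+0.1780)² + (+0.6780)² + (−0.0320)² + (−0.5120)² + (+1.2580)² + (−0.2120)² + (+0.8080)² + (+0.6980)² = 7.7116
Variance = 7.7116 / 9 = 0.8568
SE* = √0.8568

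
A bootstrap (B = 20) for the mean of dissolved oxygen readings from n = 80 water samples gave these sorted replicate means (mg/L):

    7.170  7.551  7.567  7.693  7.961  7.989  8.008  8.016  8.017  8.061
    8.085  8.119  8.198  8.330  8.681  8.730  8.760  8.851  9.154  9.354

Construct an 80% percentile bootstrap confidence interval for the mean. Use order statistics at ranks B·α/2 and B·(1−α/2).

(7.551, 8.851)

α = 0.20; lower rank = 20 × 0.100 = 2; upper rank = 20 × 0.900 = 18.
The 2nd smallest replicate is 7.551; the 18th is 8.851.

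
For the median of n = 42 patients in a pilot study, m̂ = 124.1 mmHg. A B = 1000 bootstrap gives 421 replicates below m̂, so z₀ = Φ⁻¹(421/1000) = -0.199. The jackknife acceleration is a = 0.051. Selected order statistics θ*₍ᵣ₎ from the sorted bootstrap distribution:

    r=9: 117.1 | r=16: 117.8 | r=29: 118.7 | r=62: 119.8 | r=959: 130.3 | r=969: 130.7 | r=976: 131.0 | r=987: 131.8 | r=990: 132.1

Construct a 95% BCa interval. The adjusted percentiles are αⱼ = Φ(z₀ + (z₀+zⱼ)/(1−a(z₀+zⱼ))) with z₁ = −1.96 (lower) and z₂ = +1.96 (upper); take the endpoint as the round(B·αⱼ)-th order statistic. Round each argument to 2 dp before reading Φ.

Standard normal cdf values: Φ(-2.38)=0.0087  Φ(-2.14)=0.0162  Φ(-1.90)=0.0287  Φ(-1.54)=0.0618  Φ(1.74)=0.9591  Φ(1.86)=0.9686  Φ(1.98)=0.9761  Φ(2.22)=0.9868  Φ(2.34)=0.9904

(117.8, 130.3)

Lower: z₀ + z₁ = -0.199 + (-1.960) = -2.159; 1 − a(z₀+z₁) = 1 − (0.051)(-2.159) = 1.1101; argument = -0.199 + (-2.159)/1.1101 = -2.1439 → -2.14.
α₁ = Φ(-2.14) = 0.0162; rank = round(1000 × 0.0162) = 16; θ*₍16₎ = 117.8.
Upper: z₀ + z₂ = 1.761; 1 − a(z₀+z₂) = 0.9102; argument = 1.7358 → 1.74; α₂ = 0.9591; rank = 959; θ*₍959₎ = 130.3.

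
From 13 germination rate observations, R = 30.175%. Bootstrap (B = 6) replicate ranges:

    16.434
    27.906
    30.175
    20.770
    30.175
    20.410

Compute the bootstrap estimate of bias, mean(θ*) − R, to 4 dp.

bias = −5.8633

mean(θ*) = (16.434 + 27.906 + 30.175 + 20.770 + 30.175 + 20.410) / 6 = 24.31167
bias = 24.31167 − 30.175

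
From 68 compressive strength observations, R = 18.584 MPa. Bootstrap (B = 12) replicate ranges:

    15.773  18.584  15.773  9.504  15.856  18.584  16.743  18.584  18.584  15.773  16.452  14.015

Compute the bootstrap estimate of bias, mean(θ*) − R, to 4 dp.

mean(θ*) = (15.773 + 18.584 + 15.773 + 9.504 + 15.856 + 18.584 + 16.743 + 18.584 + 18.584 + 15.773 + 16.452 + 14.015) / 12 = 16.18542
bias = 16.18542 − 18.584

bias = −2.3986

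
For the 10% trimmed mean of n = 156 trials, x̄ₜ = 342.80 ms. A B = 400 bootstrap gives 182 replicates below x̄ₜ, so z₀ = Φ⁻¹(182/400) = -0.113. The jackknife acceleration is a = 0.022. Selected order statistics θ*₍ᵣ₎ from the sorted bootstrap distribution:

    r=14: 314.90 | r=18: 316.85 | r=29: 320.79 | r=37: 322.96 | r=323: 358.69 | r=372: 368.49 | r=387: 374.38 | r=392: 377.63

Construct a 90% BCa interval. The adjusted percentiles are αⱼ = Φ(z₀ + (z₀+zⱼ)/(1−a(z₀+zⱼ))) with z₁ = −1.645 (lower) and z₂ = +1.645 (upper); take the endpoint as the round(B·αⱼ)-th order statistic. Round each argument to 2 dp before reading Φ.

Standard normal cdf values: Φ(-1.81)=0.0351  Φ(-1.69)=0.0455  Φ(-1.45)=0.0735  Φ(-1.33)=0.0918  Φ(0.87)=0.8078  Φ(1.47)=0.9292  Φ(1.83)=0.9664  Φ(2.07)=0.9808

Lower: z₀ + z₁ = -0.113 + (-1.645) = -1.758; 1 − a(z₀+z₁) = 1 − (0.022)(-1.758) = 1.0387; argument = -0.113 + (-1.758)/1.0387 = -1.8055 → -1.81.
α₁ = Φ(-1.81) = 0.0351; rank = round(400 × 0.0351) = 14; θ*₍14₎ = 314.90.
Upper: z₀ + z₂ = 1.532; 1 − a(z₀+z₂) = 0.9663; argument = 1.4724 → 1.47; α₂ = 0.9292; rank = 372; θ*₍372₎ = 368.49.

(314.90, 368.49)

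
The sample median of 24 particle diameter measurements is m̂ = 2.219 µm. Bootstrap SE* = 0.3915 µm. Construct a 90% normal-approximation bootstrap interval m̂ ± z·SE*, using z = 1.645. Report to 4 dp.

(1.5750, 2.8630)

Margin = 1.645 × 0.3915 = 0.64402
Interval: 2.219 ± 0.64402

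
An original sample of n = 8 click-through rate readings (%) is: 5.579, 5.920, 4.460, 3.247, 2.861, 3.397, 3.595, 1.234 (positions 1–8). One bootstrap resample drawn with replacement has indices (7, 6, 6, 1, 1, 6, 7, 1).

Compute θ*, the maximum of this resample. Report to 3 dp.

Resample values: 3.595, 3.397, 3.397, 5.579, 5.579, 3.397, 3.595, 5.579.
Maximum = 5.579

θ* = 5.579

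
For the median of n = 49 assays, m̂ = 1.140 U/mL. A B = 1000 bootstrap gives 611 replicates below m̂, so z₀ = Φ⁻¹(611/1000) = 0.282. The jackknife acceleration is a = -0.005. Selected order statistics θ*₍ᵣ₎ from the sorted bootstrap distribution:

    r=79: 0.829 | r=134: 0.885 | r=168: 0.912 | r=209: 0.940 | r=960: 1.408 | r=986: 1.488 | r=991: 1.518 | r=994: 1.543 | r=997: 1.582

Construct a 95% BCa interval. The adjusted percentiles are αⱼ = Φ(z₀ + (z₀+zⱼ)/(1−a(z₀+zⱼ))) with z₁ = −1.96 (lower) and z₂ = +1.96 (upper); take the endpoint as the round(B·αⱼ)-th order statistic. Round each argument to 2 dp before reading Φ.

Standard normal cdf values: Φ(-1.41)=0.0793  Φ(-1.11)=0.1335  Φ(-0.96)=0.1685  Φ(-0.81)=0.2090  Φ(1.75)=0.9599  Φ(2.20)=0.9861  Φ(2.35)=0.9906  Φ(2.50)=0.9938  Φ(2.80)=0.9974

Lower: z₀ + z₁ = 0.282 + (-1.960) = -1.678; 1 − a(z₀+z₁) = 1 − (-0.005)(-1.678) = 0.9916; argument = 0.282 + (-1.678)/0.9916 = -1.4102 → -1.41.
α₁ = Φ(-1.41) = 0.0793; rank = round(1000 × 0.0793) = 79; θ*₍79₎ = 0.829.
Upper: z₀ + z₂ = 2.242; 1 − a(z₀+z₂) = 1.0112; argument = 2.4991 → 2.50; α₂ = 0.9938; rank = 994; θ*₍994₎ = 1.543.

(0.829, 1.543)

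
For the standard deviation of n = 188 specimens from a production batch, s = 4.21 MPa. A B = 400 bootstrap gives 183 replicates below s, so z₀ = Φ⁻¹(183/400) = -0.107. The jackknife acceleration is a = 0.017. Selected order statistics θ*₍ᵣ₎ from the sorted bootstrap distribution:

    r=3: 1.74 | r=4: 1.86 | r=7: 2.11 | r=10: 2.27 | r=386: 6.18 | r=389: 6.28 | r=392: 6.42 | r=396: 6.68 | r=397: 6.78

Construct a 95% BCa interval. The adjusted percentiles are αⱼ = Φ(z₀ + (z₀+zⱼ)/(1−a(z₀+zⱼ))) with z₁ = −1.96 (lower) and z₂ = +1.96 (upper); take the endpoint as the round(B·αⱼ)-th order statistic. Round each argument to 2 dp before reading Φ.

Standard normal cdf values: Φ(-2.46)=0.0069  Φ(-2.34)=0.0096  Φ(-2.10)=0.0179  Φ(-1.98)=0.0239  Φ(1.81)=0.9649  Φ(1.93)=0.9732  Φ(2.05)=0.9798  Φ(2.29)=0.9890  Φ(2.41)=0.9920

Lower: z₀ + z₁ = -0.107 + (-1.960) = -2.067; 1 − a(z₀+z₁) = 1 − (0.017)(-2.067) = 1.0351; argument = -0.107 + (-2.067)/1.0351 = -2.1038 → -2.10.
α₁ = Φ(-2.10) = 0.0179; rank = round(400 × 0.0179) = 7; θ*₍7₎ = 2.11.
Upper: z₀ + z₂ = 1.853; 1 − a(z₀+z₂) = 0.9685; argument = 1.8063 → 1.81; α₂ = 0.9649; rank = 386; θ*₍386₎ = 6.18.

(2.11, 6.18)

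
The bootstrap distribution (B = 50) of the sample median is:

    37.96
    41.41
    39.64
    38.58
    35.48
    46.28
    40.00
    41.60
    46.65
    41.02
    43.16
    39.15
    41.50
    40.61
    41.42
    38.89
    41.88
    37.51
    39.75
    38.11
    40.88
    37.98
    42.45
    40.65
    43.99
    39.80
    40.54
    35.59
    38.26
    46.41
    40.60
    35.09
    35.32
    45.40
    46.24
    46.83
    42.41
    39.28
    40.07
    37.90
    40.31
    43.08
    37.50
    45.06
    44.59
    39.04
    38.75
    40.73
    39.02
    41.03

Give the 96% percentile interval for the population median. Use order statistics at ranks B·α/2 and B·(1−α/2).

Sorted replicates: 35.09, 35.32, 35.48, 35.59, 37.50, 37.51, 37.90, 37.96, 37.98, 38.11, 38.26, 38.58, 38.75, 38.89, 39.02, 39.04, 39.15, 39.28, 39.64, 39.75, 39.80, 40.00, 40.07, 40.31, 40.54, 40.60, 40.61, 40.65, 40.73, 40.88, 41.02, 41.03, 41.41, 41.42, 41.50, 41.60, 41.88, 42.41, 42.45, 43.08, 43.16, 43.99, 44.59, 45.06, 45.40, 46.24, 46.28, 46.41, 46.65, 46.83
α = 0.04; lower rank = 50 × 0.020 = 1; upper rank = 50 × 0.980 = 49.
The 1st smallest replicate is 35.09; the 49th is 46.65.

(35.09, 46.65)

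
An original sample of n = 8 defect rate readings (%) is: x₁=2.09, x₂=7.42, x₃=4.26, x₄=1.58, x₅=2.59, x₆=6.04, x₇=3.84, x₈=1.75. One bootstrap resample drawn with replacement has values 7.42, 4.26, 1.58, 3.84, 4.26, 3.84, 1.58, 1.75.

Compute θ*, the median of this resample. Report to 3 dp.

θ* = 3.840

Sorted: 1.58, 1.58, 1.75, 3.84, 3.84, 4.26, 4.26, 7.42
Median = average of the two middle values = 3.840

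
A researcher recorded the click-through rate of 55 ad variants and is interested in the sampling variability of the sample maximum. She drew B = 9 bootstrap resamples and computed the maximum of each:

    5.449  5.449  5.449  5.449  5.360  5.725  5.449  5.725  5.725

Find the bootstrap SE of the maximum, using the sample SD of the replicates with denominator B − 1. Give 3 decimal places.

Bootstrap SE is the standard deviation of the 9 replicate maximums.
Mean of replicates: (5.449 + 5.449 + 5.449 + 5.449 + 5.360 + 5.725 + 5.449 + 5.725 + 5.725) / 9 = 49.7800 / 9 = 5.5311
Sum of squared deviations: (−0.0821)² + (−0.0821)² + (−0.0821)² + (−0.0821)² + (−0.1711)² + (+0.1939)² + (−0.0821)² + (+0.1939)² + (+0.1939)² = 0.1758
Variance = 0.1758 / 8 = 0.0220
SE* = √0.0220

SE* = 0.148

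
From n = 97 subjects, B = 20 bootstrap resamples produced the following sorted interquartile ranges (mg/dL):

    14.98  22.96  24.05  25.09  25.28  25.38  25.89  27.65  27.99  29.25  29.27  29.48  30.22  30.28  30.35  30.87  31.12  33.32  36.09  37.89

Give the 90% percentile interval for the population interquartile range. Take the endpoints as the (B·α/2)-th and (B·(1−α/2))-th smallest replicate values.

(14.98, 36.09)

α = 0.10; lower rank = 20 × 0.050 = 1; upper rank = 20 × 0.950 = 19.
The 1st smallest replicate is 14.98; the 19th is 36.09.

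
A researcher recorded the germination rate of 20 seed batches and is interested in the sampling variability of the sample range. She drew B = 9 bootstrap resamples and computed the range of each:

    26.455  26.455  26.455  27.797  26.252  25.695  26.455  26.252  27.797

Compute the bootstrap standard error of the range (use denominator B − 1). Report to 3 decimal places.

Bootstrap SE is the standard deviation of the 9 replicate ranges.
Mean of replicates: (26.455 + 26.455 + 26.455 + 27.797 + 26.252 + 25.695 + 26.455 + 26.252 + 27.797) / 9 = 239.6130 / 9 = 26.6237
Sum of squared deviations: (−0.1687)² + (−0.1687)² + (−0.1687)² + (+1.1733)² + (−0.3717)² + (−0.9287)² + (−0.1687)² + (−0.3717)² + (+1.1733)² = 4.0059
Variance = 4.0059 / 8 = 0.5007
SE* = √0.5007

SE* = 0.708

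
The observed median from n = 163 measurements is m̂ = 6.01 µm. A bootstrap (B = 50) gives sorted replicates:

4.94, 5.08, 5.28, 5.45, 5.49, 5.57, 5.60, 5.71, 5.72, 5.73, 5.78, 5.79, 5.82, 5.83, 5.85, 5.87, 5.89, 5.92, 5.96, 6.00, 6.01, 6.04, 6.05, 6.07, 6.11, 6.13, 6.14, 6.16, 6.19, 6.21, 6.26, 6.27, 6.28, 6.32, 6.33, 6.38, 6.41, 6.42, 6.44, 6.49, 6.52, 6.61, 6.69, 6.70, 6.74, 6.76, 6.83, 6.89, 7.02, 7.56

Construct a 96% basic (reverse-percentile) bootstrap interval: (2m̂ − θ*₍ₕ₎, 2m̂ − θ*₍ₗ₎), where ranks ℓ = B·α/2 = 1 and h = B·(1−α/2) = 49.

Percentile endpoints at ranks 1 and 49: θ*₍1₎ = 4.94, θ*₍49₎ = 7.02.
Basic interval reflects these around m̂:
  lower = 2 × 6.01 − 7.02 = 5.00
  upper = 2 × 6.01 − 4.94 = 7.08

(5.00, 7.08)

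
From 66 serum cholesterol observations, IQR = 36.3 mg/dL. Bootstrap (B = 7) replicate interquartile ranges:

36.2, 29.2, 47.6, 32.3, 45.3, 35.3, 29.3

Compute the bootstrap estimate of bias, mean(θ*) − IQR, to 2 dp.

mean(θ*) = (36.2 + 29.2 + 47.6 + 32.3 + 45.3 + 35.3 + 29.3) / 7 = 36.457
bias = 36.457 − 36.3

bias = +0.16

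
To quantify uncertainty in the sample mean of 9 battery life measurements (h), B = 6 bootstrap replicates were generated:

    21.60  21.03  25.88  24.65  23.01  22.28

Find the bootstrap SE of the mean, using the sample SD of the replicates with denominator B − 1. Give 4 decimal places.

SE* = 1.8624

Bootstrap SE is the standard deviation of the 6 replicate means.
Mean of replicates: (21.60 + 21.03 + 25.88 + 24.65 + 23.01 + 22.28) / 6 = 138.45000 / 6 = 23.07500
Sum of squared deviations: (−1.47500)² + (−2.04500)² + (+2.80500)² + (+1.57500)² + (−0.06500)² + (−0.79500)² = 17.34255
Variance = 17.34255 / 5 = 3.46851
SE* = √3.46851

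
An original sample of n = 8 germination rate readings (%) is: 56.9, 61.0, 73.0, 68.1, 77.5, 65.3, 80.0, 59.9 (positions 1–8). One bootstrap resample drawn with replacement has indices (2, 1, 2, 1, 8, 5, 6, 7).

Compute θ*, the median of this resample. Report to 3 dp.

Resample values: 61.0, 56.9, 61.0, 56.9, 59.9, 77.5, 65.3, 80.0.
Sorted: 56.9, 56.9, 59.9, 61.0, 61.0, 65.3, 77.5, 80.0
Median = average of the two middle values = 61.000

θ* = 61.000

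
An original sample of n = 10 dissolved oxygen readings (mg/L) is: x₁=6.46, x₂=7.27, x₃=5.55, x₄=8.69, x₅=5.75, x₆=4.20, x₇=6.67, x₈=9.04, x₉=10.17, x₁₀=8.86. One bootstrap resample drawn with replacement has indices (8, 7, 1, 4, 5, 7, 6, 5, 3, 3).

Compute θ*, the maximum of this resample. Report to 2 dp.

Resample values: 9.04, 6.67, 6.46, 8.69, 5.75, 6.67, 4.20, 5.75, 5.55, 5.55.
Maximum = 9.04

θ* = 9.04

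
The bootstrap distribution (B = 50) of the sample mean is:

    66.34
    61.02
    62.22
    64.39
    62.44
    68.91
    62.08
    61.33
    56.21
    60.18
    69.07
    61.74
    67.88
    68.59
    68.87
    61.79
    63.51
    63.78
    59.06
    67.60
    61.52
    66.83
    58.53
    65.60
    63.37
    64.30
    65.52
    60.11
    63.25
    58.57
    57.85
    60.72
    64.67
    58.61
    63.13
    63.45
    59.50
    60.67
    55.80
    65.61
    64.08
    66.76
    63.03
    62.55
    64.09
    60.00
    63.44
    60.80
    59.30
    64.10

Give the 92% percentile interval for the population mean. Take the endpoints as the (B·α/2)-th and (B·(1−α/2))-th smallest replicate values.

Sorted replicates: 55.80, 56.21, 57.85, 58.53, 58.57, 58.61, 59.06, 59.30, 59.50, 60.00, 60.11, 60.18, 60.67, 60.72, 60.80, 61.02, 61.33, 61.52, 61.74, 61.79, 62.08, 62.22, 62.44, 62.55, 63.03, 63.13, 63.25, 63.37, 63.44, 63.45, 63.51, 63.78, 64.08, 64.09, 64.10, 64.30, 64.39, 64.67, 65.52, 65.60, 65.61, 66.34, 66.76, 66.83, 67.60, 67.88, 68.59, 68.87, 68.91, 69.07
α = 0.08; lower rank = 50 × 0.040 = 2; upper rank = 50 × 0.960 = 48.
The 2nd smallest replicate is 56.21; the 48th is 68.87.

(56.21, 68.87)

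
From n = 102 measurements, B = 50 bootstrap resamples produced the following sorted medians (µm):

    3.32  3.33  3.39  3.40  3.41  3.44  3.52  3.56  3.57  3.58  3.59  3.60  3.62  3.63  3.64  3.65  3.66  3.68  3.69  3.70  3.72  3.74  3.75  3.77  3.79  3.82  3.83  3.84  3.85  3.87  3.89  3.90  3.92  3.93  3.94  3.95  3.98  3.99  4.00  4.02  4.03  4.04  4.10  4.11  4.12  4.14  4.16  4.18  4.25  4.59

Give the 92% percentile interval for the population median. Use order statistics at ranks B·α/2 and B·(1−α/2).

α = 0.08; lower rank = 50 × 0.040 = 2; upper rank = 50 × 0.960 = 48.
The 2nd smallest replicate is 3.33; the 48th is 4.18.

(3.33, 4.18)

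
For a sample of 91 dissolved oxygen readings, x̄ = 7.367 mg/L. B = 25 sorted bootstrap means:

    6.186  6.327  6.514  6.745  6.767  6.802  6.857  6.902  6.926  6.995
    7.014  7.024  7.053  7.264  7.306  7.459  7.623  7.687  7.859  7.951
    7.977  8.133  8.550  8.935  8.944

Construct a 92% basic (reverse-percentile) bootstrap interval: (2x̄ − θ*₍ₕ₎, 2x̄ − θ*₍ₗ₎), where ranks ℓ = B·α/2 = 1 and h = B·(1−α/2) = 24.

Percentile endpoints at ranks 1 and 24: θ*₍1₎ = 6.186, θ*₍24₎ = 8.935.
Basic interval reflects these around x̄:
  lower = 2 × 7.367 − 8.935 = 5.799
  upper = 2 × 7.367 − 6.186 = 8.548

(5.799, 8.548)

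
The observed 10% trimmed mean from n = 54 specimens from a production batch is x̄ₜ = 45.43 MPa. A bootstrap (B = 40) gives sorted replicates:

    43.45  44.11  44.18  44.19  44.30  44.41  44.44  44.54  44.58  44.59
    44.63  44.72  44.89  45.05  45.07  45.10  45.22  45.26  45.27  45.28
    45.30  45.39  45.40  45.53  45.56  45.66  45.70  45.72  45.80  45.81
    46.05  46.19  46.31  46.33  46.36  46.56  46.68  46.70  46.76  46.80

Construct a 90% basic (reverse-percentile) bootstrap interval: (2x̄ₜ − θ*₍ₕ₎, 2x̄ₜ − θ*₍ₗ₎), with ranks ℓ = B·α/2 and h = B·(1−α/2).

Percentile endpoints at ranks 2 and 38: θ*₍2₎ = 44.11, θ*₍38₎ = 46.70.
Basic interval reflects these around x̄ₜ:
  lower = 2 × 45.43 − 46.70 = 44.16
  upper = 2 × 45.43 − 44.11 = 46.75

(44.16, 46.75)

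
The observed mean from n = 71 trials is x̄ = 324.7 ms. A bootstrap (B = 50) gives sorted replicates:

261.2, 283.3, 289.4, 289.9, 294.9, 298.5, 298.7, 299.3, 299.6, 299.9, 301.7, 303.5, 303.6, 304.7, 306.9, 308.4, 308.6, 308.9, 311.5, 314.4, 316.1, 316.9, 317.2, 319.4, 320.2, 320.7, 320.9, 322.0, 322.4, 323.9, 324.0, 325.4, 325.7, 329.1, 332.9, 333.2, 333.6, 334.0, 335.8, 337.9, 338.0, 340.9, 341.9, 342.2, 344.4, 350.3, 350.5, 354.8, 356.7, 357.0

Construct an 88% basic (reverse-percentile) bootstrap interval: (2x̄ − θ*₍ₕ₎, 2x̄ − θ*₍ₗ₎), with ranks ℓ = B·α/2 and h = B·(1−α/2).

(298.9, 360.0)

Percentile endpoints at ranks 3 and 47: θ*₍3₎ = 289.4, θ*₍47₎ = 350.5.
Basic interval reflects these around x̄:
  lower = 2 × 324.7 − 350.5 = 298.9
  upper = 2 × 324.7 − 289.4 = 360.0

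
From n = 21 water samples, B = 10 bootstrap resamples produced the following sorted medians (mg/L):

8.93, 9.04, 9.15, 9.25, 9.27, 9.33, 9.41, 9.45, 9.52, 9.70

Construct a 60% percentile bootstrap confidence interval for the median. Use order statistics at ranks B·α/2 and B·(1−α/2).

(9.04, 9.45)

α = 0.40; lower rank = 10 × 0.200 = 2; upper rank = 10 × 0.800 = 8.
The 2nd smallest replicate is 9.04; the 8th is 9.45.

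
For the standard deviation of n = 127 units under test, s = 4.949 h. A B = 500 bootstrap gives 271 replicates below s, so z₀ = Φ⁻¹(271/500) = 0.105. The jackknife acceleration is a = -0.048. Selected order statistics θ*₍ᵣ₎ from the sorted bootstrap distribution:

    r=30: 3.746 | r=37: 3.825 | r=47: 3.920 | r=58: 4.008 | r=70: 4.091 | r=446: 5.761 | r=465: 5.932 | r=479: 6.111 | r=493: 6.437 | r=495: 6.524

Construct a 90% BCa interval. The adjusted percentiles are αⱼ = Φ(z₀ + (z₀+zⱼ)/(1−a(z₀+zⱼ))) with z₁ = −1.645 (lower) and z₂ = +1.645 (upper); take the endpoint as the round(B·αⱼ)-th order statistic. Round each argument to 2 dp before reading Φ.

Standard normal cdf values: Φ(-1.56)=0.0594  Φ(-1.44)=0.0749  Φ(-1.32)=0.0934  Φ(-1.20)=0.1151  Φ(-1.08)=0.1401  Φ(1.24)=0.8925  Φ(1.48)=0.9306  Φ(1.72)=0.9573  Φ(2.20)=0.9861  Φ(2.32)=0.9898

Lower: z₀ + z₁ = 0.105 + (-1.645) = -1.540; 1 − a(z₀+z₁) = 1 − (-0.048)(-1.540) = 0.9261; argument = 0.105 + (-1.540)/0.9261 = -1.5579 → -1.56.
α₁ = Φ(-1.56) = 0.0594; rank = round(500 × 0.0594) = 30; θ*₍30₎ = 3.746.
Upper: z₀ + z₂ = 1.750; 1 − a(z₀+z₂) = 1.0840; argument = 1.7194 → 1.72; α₂ = 0.9573; rank = 479; θ*₍479₎ = 6.111.

(3.746, 6.111)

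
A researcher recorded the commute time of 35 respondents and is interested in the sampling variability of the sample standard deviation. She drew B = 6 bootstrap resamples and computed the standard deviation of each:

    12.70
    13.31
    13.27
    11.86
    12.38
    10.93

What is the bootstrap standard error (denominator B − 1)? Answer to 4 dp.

Bootstrap SE is the standard deviation of the 6 replicate standard deviations.
Mean of replicates: (12.70 + 13.31 + 13.27 + 11.86 + 12.38 + 10.93) / 6 = 74.45000 / 6 = 12.40833
Sum of squared deviations: (+0.29167)² + (+0.90167)² + (+0.86167)² + (−0.54833)² + (−0.02833)² + (−1.47833)² = 4.12748
Variance = 4.12748 / 5 = 0.82550
SE* = √0.82550

SE* = 0.9086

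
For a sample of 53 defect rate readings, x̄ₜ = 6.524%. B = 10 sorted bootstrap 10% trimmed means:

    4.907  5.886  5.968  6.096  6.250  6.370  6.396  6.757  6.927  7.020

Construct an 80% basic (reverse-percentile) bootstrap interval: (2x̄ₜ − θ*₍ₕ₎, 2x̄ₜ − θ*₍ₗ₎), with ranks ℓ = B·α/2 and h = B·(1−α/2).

(6.121, 8.141)

Percentile endpoints at ranks 1 and 9: θ*₍1₎ = 4.907, θ*₍9₎ = 6.927.
Basic interval reflects these around x̄ₜ:
  lower = 2 × 6.524 − 6.927 = 6.121
  upper = 2 × 6.524 − 4.907 = 8.141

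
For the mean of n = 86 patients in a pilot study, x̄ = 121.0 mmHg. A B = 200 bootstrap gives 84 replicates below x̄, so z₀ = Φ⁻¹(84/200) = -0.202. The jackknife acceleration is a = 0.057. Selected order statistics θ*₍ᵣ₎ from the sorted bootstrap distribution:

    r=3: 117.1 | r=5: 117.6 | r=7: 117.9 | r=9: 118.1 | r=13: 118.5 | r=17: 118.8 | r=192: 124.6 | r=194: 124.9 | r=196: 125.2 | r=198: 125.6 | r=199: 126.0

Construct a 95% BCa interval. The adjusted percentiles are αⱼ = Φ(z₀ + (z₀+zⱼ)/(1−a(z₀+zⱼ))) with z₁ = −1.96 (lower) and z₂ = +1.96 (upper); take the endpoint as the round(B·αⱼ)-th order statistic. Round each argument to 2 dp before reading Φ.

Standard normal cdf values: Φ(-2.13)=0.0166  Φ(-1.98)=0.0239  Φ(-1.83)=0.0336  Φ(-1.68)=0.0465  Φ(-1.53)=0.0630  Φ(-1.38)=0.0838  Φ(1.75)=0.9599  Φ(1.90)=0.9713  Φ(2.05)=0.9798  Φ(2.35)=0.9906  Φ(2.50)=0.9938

(117.1, 124.6)

Lower: z₀ + z₁ = -0.202 + (-1.960) = -2.162; 1 − a(z₀+z₁) = 1 − (0.057)(-2.162) = 1.1232; argument = -0.202 + (-2.162)/1.1232 = -2.1268 → -2.13.
α₁ = Φ(-2.13) = 0.0166; rank = round(200 × 0.0166) = 3; θ*₍3₎ = 117.1.
Upper: z₀ + z₂ = 1.758; 1 − a(z₀+z₂) = 0.8998; argument = 1.7518 → 1.75; α₂ = 0.9599; rank = 192; θ*₍192₎ = 124.6.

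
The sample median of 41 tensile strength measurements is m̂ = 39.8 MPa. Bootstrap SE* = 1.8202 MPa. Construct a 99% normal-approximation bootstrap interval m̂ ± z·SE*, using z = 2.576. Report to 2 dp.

Margin = 2.576 × 1.8202 = 4.689
Interval: 39.8 ± 4.689

(35.11, 44.49)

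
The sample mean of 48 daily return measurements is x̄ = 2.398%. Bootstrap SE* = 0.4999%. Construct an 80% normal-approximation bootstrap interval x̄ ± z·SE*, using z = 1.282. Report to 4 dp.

(1.7571, 3.0389)

Margin = 1.282 × 0.4999 = 0.64087
Interval: 2.398 ± 0.64087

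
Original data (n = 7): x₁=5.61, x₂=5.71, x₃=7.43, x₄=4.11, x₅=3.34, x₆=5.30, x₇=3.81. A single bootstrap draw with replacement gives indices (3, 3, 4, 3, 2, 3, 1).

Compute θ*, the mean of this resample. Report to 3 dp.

Resample values: 7.43, 7.43, 4.11, 7.43, 5.71, 7.43, 5.61.
Mean = (7.43 + 7.43 + 4.11 + 7.43 + 5.71 + 7.43 + 5.61) / 7 = 45.150 / 7 = 6.450

θ* = 6.450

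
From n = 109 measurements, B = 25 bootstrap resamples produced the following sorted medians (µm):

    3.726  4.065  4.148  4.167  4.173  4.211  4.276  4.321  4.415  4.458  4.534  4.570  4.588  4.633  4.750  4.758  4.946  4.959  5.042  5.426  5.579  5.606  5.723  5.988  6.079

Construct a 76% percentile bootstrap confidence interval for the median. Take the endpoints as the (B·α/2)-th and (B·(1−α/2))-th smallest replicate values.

α = 0.24; lower rank = 25 × 0.120 = 3; upper rank = 25 × 0.880 = 22.
The 3rd smallest replicate is 4.148; the 22nd is 5.606.

(4.148, 5.606)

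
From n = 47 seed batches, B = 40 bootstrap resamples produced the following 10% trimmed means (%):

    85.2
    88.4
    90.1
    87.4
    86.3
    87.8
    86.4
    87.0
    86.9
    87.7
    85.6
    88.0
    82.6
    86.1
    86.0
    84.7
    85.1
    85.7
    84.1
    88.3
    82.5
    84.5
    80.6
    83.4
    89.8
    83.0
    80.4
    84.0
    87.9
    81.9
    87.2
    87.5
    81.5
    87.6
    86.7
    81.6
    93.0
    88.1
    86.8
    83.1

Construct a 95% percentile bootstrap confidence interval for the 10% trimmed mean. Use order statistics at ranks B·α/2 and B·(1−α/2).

(80.4, 90.1)

Sorted replicates: 80.4, 80.6, 81.5, 81.6, 81.9, 82.5, 82.6, 83.0, 83.1, 83.4, 84.0, 84.1, 84.5, 84.7, 85.1, 85.2, 85.6, 85.7, 86.0, 86.1, 86.3, 86.4, 86.7, 86.8, 86.9, 87.0, 87.2, 87.4, 87.5, 87.6, 87.7, 87.8, 87.9, 88.0, 88.1, 88.3, 88.4, 89.8, 90.1, 93.0
α = 0.05; lower rank = 40 × 0.025 = 1; upper rank = 40 × 0.975 = 39.
The 1st smallest replicate is 80.4; the 39th is 90.1.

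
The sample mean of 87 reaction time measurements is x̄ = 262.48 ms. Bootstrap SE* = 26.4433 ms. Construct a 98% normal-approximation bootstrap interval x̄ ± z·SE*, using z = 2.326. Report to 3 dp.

(200.973, 323.987)

Margin = 2.326 × 26.4433 = 61.5071
Interval: 262.48 ± 61.5071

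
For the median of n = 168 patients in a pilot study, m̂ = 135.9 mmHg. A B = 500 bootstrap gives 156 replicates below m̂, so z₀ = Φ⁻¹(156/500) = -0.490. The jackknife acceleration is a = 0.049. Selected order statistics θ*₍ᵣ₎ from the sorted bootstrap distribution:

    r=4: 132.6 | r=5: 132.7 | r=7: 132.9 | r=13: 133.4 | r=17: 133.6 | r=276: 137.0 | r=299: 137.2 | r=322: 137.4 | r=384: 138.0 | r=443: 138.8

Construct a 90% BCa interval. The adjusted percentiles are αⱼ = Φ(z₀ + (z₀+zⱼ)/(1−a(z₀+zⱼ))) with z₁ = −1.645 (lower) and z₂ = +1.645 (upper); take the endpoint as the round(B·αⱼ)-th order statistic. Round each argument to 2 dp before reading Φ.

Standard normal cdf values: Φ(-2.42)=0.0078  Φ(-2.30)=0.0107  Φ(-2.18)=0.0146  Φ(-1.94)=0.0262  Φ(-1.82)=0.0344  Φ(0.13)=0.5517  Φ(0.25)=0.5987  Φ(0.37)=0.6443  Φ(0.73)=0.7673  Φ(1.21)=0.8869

Lower: z₀ + z₁ = -0.490 + (-1.645) = -2.135; 1 − a(z₀+z₁) = 1 − (0.049)(-2.135) = 1.1046; argument = -0.490 + (-2.135)/1.1046 = -2.4228 → -2.42.
α₁ = Φ(-2.42) = 0.0078; rank = round(500 × 0.0078) = 4; θ*₍4₎ = 132.6.
Upper: z₀ + z₂ = 1.155; 1 − a(z₀+z₂) = 0.9434; argument = 0.7343 → 0.73; α₂ = 0.7673; rank = 384; θ*₍384₎ = 138.0.

(132.6, 138.0)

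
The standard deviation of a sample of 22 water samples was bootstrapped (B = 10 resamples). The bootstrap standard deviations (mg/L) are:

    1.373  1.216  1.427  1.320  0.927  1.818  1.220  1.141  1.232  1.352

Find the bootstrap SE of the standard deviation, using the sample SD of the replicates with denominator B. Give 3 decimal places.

SE* = 0.218

Bootstrap SE is the standard deviation of the 10 replicate standard deviations.
Mean of replicates: (1.373 + 1.216 + 1.427 + 1.320 + 0.927 + 1.818 + 1.220 + 1.141 + 1.232 + 1.352) / 10 = 13.0260 / 10 = 1.3026
Sum of squared deviations: (+0.0704)² + (−0.0866)² + (+0.1244)² + (+0.0174)² + (−0.3756)² + (+0.5154)² + (−0.0826)² + (−0.1616)² + (−0.0706)² + (+0.0494)² = 0.4753
Variance = 0.4753 / 10 = 0.0475
SE* = √0.0475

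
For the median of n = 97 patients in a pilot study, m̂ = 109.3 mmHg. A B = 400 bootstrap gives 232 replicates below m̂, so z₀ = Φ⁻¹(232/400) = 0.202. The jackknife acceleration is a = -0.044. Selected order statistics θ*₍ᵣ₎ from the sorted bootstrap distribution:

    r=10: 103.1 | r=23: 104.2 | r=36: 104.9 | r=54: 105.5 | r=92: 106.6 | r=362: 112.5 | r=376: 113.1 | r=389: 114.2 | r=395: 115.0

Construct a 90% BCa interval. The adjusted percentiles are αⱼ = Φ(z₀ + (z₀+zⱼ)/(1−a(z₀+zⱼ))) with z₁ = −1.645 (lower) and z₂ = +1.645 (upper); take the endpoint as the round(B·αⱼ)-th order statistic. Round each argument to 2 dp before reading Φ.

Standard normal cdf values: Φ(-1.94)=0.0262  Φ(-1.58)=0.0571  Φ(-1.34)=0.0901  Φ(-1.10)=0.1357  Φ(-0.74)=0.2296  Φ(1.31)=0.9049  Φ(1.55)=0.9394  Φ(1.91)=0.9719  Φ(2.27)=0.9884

Lower: z₀ + z₁ = 0.202 + (-1.645) = -1.443; 1 − a(z₀+z₁) = 1 − (-0.044)(-1.443) = 0.9365; argument = 0.202 + (-1.443)/0.9365 = -1.3388 → -1.34.
α₁ = Φ(-1.34) = 0.0901; rank = round(400 × 0.0901) = 36; θ*₍36₎ = 104.9.
Upper: z₀ + z₂ = 1.847; 1 − a(z₀+z₂) = 1.0813; argument = 1.9102 → 1.91; α₂ = 0.9719; rank = 389; θ*₍389₎ = 114.2.

(104.9, 114.2)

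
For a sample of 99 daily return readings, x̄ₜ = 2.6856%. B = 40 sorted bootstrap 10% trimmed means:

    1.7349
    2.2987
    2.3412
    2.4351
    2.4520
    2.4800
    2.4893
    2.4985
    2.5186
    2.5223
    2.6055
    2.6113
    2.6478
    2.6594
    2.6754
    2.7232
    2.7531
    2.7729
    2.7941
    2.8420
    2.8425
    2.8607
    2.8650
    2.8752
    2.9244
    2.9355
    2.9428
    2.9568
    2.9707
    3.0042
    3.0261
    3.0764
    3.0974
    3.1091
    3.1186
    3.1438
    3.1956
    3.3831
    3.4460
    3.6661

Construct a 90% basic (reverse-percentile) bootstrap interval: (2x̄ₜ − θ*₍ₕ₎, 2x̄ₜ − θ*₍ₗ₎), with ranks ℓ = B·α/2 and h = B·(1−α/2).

Percentile endpoints at ranks 2 and 38: θ*₍2₎ = 2.2987, θ*₍38₎ = 3.3831.
Basic interval reflects these around x̄ₜ:
  lower = 2 × 2.6856 − 3.3831 = 1.9881
  upper = 2 × 2.6856 − 2.2987 = 3.0725

(1.9881, 3.0725)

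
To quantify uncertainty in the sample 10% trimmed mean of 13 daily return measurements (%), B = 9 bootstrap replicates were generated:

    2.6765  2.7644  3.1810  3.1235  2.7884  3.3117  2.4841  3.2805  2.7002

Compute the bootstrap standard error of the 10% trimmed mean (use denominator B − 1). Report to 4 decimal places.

Bootstrap SE is the standard deviation of the 9 replicate 10% trimmed means.
Mean of replicates: (2.6765 + 2.7644 + 3.1810 + 3.1235 + 2.7884 + 3.3117 + 2.4841 + 3.2805 + 2.7002) / 9 = 26.31030 / 9 = 2.92337
Sum of squared deviations: (−0.24687)² + (−0.15897)² + (+0.25763)² + (+0.20013)² + (−0.13497)² + (+0.38833)² + (−0.43927)² + (+0.35713)² + (−0.22317)² = 0.73196
Variance = 0.73196 / 8 = 0.09150
SE* = √0.09150

SE* = 0.3025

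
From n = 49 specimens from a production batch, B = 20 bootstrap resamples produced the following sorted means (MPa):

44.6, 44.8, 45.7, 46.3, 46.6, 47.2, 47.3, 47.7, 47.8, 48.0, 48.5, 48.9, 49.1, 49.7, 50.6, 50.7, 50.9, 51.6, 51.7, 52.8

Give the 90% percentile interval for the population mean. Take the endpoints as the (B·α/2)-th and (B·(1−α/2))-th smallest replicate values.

(44.6, 51.7)

α = 0.10; lower rank = 20 × 0.050 = 1; upper rank = 20 × 0.950 = 19.
The 1st smallest replicate is 44.6; the 19th is 51.7.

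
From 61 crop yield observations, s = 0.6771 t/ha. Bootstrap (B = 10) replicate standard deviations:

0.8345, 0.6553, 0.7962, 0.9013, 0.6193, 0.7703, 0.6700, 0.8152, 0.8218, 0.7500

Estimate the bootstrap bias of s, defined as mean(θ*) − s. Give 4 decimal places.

mean(θ*) = (0.8345 + 0.6553 + 0.7962 + 0.9013 + 0.6193 + 0.7703 + 0.6700 + 0.8152 + 0.8218 + 0.7500) / 10 = 0.76339
bias = 0.76339 − 0.6771

bias = +0.0863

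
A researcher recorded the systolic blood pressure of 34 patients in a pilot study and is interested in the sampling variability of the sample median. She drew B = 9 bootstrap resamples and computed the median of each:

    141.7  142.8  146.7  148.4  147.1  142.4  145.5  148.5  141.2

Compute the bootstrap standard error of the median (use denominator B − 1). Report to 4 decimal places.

SE* = 2.9205

Bootstrap SE is the standard deviation of the 9 replicate medians.
Mean of replicates: (141.7 + 142.8 + 146.7 + 148.4 + 147.1 + 142.4 + 145.5 + 148.5 + 141.2) / 9 = 1304.30000 / 9 = 144.92222
Sum of squared deviations: (−3.22222)² + (−2.12222)² + (+1.77778)² + (+3.47778)² + (+2.17778)² + (−2.52222)² + (+0.57778)² + (+3.57778)² + (−3.72222)² = 68.23556
Variance = 68.23556 / 8 = 8.52944
SE* = √8.52944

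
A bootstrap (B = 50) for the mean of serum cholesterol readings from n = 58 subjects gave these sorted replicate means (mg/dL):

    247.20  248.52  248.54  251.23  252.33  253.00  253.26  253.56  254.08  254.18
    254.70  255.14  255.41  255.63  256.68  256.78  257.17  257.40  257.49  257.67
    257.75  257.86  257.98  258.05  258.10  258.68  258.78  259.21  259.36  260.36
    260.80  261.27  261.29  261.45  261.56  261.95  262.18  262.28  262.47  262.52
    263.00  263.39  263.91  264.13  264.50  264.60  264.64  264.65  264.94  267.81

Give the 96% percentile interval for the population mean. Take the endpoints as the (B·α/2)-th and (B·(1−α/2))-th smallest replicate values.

α = 0.04; lower rank = 50 × 0.020 = 1; upper rank = 50 × 0.980 = 49.
The 1st smallest replicate is 247.20; the 49th is 264.94.

(247.20, 264.94)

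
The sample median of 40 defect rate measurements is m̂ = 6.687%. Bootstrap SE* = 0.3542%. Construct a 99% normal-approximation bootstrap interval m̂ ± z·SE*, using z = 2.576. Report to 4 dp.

Margin = 2.576 × 0.3542 = 0.91242
Interval: 6.687 ± 0.91242

(5.7746, 7.5994)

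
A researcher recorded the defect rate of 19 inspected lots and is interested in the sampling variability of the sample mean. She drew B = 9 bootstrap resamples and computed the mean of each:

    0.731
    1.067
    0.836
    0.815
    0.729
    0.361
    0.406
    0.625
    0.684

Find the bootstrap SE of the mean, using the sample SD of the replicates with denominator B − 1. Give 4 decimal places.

SE* = 0.2166

Bootstrap SE is the standard deviation of the 9 replicate means.
Mean of replicates: (0.731 + 1.067 + 0.836 + 0.815 + 0.729 + 0.361 + 0.406 + 0.625 + 0.684) / 9 = 6.25400 / 9 = 0.69489
Sum of squared deviations: (+0.03611)² + (+0.37211)² + (+0.14111)² + (+0.12011)² + (+0.03411)² + (−0.33389)² + (−0.28889)² + (−0.06989)² + (−0.01089)² = 0.37521
Variance = 0.37521 / 8 = 0.04690
SE* = √0.04690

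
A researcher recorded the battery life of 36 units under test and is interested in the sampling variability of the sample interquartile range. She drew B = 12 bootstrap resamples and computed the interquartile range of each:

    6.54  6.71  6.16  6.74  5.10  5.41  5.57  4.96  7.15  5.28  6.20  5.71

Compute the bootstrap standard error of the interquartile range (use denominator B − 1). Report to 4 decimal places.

Bootstrap SE is the standard deviation of the 12 replicate interquartile ranges.
Mean of replicates: (6.54 + 6.71 + 6.16 + 6.74 + 5.10 + 5.41 + 5.57 + 4.96 + 7.15 + 5.28 + 6.20 + 5.71) / 12 = 71.53000 / 12 = 5.96083
Sum of squared deviations: (+0.57917)² + (+0.74917)² + (+0.19917)² + (+0.77917)² + (−0.86083)² + (−0.55083)² + (−0.39083)² + (−1.00083)² + (+1.18917)² + (−0.68083)² + (+0.23917)² + (−0.25083)² = 5.74009
Variance = 5.74009 / 11 = 0.52183
SE* = √0.52183

SE* = 0.7224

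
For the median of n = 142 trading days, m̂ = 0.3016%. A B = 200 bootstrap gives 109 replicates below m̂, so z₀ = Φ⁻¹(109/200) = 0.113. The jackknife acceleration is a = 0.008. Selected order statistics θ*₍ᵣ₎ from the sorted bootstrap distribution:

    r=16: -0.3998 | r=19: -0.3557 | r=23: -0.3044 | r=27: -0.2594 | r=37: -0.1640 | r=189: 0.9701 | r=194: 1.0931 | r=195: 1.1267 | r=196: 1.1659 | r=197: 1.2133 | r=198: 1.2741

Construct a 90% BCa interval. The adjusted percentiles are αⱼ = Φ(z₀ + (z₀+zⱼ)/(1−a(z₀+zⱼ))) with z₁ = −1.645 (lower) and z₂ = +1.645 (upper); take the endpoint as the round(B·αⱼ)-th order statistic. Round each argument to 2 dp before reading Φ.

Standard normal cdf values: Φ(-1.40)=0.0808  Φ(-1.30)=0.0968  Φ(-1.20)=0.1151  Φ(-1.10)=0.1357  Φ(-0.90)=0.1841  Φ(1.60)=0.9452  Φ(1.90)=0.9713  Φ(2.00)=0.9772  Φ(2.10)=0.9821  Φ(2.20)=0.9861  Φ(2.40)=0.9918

Lower: z₀ + z₁ = 0.113 + (-1.645) = -1.532; 1 − a(z₀+z₁) = 1 − (0.008)(-1.532) = 1.0123; argument = 0.113 + (-1.532)/1.0123 = -1.4005 → -1.40.
α₁ = Φ(-1.40) = 0.0808; rank = round(200 × 0.0808) = 16; θ*₍16₎ = -0.3998.
Upper: z₀ + z₂ = 1.758; 1 − a(z₀+z₂) = 0.9859; argument = 1.8961 → 1.90; α₂ = 0.9713; rank = 194; θ*₍194₎ = 1.0931.

(-0.3998, 1.0931)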